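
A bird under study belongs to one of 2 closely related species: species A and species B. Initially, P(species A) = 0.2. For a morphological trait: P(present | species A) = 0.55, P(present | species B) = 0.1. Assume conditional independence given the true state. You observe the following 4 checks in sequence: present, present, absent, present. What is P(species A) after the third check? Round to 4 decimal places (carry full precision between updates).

0.7908

Each posterior becomes the prior for the next update.
After 'present': P(species A) = 0.55·0.2000 / (0.55·0.2000 + 0.1·0.8000) ≈ 0.5789
After 'present': P(species A) = 0.55·0.5789 / (0.55·0.5789 + 0.1·0.4211) ≈ 0.8832
After 'absent': P(species A) = 0.45·0.8832 / (0.45·0.8832 + 0.9·0.1168) ≈ 0.7908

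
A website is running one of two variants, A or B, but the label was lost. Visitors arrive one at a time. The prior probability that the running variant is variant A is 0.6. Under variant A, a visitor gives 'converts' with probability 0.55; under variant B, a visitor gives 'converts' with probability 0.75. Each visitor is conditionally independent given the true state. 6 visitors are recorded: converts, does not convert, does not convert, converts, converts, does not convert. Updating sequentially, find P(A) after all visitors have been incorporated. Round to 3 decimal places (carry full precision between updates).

After 'converts': P(A) = 0.55·0.6000 / (0.55·0.6000 + 0.75·0.4000) ≈ 0.5238
After 'does not convert': P(A) = 0.45·0.5238 / (0.45·0.5238 + 0.25·0.4762) ≈ 0.6644
After 'does not convert': P(A) = 0.45·0.6644 / (0.45·0.6644 + 0.25·0.3356) ≈ 0.7809
After 'converts': P(A) = 0.55·0.7809 / (0.55·0.7809 + 0.75·0.2191) ≈ 0.7233
After 'converts': P(A) = 0.55·0.7233 / (0.55·0.7233 + 0.75·0.2767) ≈ 0.6571
After 'does not convert': P(A) = 0.45·0.6571 / (0.45·0.6571 + 0.25·0.3429) ≈ 0.7753

0.775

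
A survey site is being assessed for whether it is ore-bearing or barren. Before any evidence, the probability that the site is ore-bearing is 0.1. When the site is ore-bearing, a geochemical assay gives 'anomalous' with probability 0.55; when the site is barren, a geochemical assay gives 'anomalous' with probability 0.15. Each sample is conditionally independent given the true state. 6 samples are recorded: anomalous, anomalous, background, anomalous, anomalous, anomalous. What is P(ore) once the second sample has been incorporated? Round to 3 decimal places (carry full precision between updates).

Apply Bayes' rule sequentially, carrying P(ore) forward.
After 'anomalous': P(ore) = 0.55·0.1000 / (0.55·0.1000 + 0.15·0.9000) ≈ 0.2895
After 'anomalous': P(ore) = 0.55·0.2895 / (0.55·0.2895 + 0.15·0.7105) ≈ 0.5990

0.599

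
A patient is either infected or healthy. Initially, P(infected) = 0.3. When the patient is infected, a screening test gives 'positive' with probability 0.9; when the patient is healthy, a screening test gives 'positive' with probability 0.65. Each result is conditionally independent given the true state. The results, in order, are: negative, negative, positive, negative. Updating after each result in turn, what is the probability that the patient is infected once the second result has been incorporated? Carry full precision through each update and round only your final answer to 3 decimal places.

Apply Bayes' rule sequentially, carrying P(infected) forward.
After 'negative': P(infected) = 0.1·0.3000 / (0.1·0.3000 + 0.35·0.7000) ≈ 0.1091
After 'negative': P(infected) = 0.1·0.1091 / (0.1·0.1091 + 0.35·0.8909) ≈ 0.0338

0.034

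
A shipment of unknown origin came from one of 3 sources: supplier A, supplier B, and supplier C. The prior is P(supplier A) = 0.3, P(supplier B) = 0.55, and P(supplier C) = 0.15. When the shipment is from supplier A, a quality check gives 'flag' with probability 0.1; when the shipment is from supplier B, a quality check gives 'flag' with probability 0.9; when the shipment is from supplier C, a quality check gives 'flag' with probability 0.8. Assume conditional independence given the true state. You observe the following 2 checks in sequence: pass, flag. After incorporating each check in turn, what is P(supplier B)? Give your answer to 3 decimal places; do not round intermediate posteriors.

After 'pass': normaliser = 0.9·0.3000 + 0.1·0.5500 + 0.2·0.1500; P(supplier A) ≈ 0.7606, P(supplier B) ≈ 0.1549, P(supplier C) ≈ 0.0845
After 'flag': normaliser = 0.1·0.7606 + 0.9·0.1549 + 0.8·0.0845; P(supplier A) ≈ 0.2687, P(supplier B) ≈ 0.4925, P(supplier C) ≈ 0.2388

0.493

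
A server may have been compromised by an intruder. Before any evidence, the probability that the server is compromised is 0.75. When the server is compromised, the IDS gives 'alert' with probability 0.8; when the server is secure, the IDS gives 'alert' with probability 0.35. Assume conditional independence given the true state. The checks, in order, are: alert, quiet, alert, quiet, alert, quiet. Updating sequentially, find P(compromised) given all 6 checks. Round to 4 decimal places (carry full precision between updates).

0.5107

After 'alert': P(compromised) = 0.8·0.7500 / (0.8·0.7500 + 0.35·0.2500) ≈ 0.8727
After 'quiet': P(compromised) = 0.2·0.8727 / (0.2·0.8727 + 0.65·0.1273) ≈ 0.6784
After 'alert': P(compromised) = 0.8·0.6784 / (0.8·0.6784 + 0.35·0.3216) ≈ 0.8283
After 'quiet': P(compromised) = 0.2·0.8283 / (0.2·0.8283 + 0.65·0.1717) ≈ 0.5974
After 'alert': P(compromised) = 0.8·0.5974 / (0.8·0.5974 + 0.35·0.4026) ≈ 0.7723
After 'quiet': P(compromised) = 0.2·0.7723 / (0.2·0.7723 + 0.65·0.2277) ≈ 0.5107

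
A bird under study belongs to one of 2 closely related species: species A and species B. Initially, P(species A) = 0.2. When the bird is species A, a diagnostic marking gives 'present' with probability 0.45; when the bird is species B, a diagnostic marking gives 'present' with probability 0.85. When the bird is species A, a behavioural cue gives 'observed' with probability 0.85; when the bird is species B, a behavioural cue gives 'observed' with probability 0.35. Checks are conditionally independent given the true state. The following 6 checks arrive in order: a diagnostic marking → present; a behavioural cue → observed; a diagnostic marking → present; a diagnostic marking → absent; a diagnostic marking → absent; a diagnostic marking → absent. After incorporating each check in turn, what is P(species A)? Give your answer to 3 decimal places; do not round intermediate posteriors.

After a diagnostic marking='present': P(species A) = 0.45·0.2000 / (0.45·0.2000 + 0.85·0.8000) ≈ 0.1169
After a behavioural cue='observed': P(species A) = 0.85·0.1169 / (0.85·0.1169 + 0.35·0.8831) ≈ 0.2432
After a diagnostic marking='present': P(species A) = 0.45·0.2432 / (0.45·0.2432 + 0.85·0.7568) ≈ 0.1454
After a diagnostic marking='absent': P(species A) = 0.55·0.1454 / (0.55·0.1454 + 0.15·0.8546) ≈ 0.3842
After a diagnostic marking='absent': P(species A) = 0.55·0.3842 / (0.55·0.3842 + 0.15·0.6158) ≈ 0.6958
After a diagnostic marking='absent': P(species A) = 0.55·0.6958 / (0.55·0.6958 + 0.15·0.3042) ≈ 0.8935

0.893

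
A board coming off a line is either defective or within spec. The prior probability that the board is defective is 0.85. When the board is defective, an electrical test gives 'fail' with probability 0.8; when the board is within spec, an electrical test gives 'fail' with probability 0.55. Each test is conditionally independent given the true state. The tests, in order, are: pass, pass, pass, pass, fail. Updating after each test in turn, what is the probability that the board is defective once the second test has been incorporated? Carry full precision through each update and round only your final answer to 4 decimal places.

0.5282

After 'pass': P(defective) = 0.2·0.8500 / (0.2·0.8500 + 0.45·0.1500) ≈ 0.7158
After 'pass': P(defective) = 0.2·0.7158 / (0.2·0.7158 + 0.45·0.2842) ≈ 0.5282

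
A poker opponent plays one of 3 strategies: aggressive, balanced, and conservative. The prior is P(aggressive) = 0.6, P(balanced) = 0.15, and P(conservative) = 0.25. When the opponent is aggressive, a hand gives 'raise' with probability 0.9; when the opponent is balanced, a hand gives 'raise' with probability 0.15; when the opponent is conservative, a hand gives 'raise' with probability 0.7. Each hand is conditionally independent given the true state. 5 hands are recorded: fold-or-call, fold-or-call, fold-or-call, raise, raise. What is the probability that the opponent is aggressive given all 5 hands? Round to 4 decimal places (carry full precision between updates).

0.0828

After 'fold-or-call': normaliser = 0.1·0.6000 + 0.85·0.1500 + 0.3·0.2500; P(aggressive) ≈ 0.2286, P(balanced) ≈ 0.4857, P(conservative) ≈ 0.2857
After 'fold-or-call': normaliser = 0.1·0.2286 + 0.85·0.4857 + 0.3·0.2857; P(aggressive) ≈ 0.0438, P(balanced) ≈ 0.7918, P(conservative) ≈ 0.1644
After 'fold-or-call': normaliser = 0.1·0.0438 + 0.85·0.7918 + 0.3·0.1644; P(aggressive) ≈ 0.0060, P(balanced) ≈ 0.9261, P(conservative) ≈ 0.0679
After 'raise': normaliser = 0.9·0.0060 + 0.15·0.9261 + 0.7·0.0679; P(aggressive) ≈ 0.0283, P(balanced) ≈ 0.7241, P(conservative) ≈ 0.2476
After 'raise': normaliser = 0.9·0.0283 + 0.15·0.7241 + 0.7·0.2476; P(aggressive) ≈ 0.0828, P(balanced) ≈ 0.3533, P(conservative) ≈ 0.5638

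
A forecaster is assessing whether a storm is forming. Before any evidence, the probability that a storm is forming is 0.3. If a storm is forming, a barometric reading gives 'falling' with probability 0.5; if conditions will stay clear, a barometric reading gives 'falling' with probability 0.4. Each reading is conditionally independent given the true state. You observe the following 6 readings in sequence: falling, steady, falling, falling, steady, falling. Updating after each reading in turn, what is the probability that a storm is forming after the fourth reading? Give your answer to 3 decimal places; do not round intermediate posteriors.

0.411

After 'falling': P(storm) = 0.5·0.3000 / (0.5·0.3000 + 0.4·0.7000) ≈ 0.3488
After 'steady': P(storm) = 0.5·0.3488 / (0.5·0.3488 + 0.6·0.6512) ≈ 0.3086
After 'falling': P(storm) = 0.5·0.3086 / (0.5·0.3086 + 0.4·0.6914) ≈ 0.3582
After 'falling': P(storm) = 0.5·0.3582 / (0.5·0.3582 + 0.4·0.6418) ≈ 0.4109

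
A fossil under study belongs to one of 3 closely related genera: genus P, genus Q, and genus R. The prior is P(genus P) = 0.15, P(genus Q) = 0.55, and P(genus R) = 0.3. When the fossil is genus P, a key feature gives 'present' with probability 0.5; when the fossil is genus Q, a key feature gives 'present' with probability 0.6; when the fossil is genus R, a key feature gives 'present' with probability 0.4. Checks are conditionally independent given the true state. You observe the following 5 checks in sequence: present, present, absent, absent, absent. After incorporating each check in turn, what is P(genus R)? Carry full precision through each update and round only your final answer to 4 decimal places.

After 'present': normaliser = 0.5·0.1500 + 0.6·0.5500 + 0.4·0.3000; P(genus P) ≈ 0.1429, P(genus Q) ≈ 0.6286, P(genus R) ≈ 0.2286
After 'present': normaliser = 0.5·0.1429 + 0.6·0.6286 + 0.4·0.2286; P(genus P) ≈ 0.1323, P(genus Q) ≈ 0.6984, P(genus R) ≈ 0.1693
After 'absent': normaliser = 0.5·0.1323 + 0.4·0.6984 + 0.6·0.1693; P(genus P) ≈ 0.1479, P(genus Q) ≈ 0.6249, P(genus R) ≈ 0.2272
After 'absent': normaliser = 0.5·0.1479 + 0.4·0.6249 + 0.6·0.2272; P(genus P) ≈ 0.1607, P(genus Q) ≈ 0.5431, P(genus R) ≈ 0.2962
After 'absent': normaliser = 0.5·0.1607 + 0.4·0.5431 + 0.6·0.2962; P(genus P) ≈ 0.1691, P(genus Q) ≈ 0.4570, P(genus R) ≈ 0.3739

0.3739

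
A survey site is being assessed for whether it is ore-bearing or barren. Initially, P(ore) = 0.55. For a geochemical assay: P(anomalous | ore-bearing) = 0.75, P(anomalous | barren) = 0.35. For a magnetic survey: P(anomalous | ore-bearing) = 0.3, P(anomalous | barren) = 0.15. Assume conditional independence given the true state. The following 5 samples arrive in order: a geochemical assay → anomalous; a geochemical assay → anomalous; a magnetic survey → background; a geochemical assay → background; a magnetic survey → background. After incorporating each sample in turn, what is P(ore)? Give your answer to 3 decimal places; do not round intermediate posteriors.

After a geochemical assay='anomalous': P(ore) = 0.75·0.5500 / (0.75·0.5500 + 0.35·0.4500) ≈ 0.7237
After a geochemical assay='anomalous': P(ore) = 0.75·0.7237 / (0.75·0.7237 + 0.35·0.2763) ≈ 0.8488
After a magnetic survey='background': P(ore) = 0.7·0.8488 / (0.7·0.8488 + 0.85·0.1512) ≈ 0.8221
After a geochemical assay='background': P(ore) = 0.25·0.8221 / (0.25·0.8221 + 0.65·0.1779) ≈ 0.6400
After a magnetic survey='background': P(ore) = 0.7·0.6400 / (0.7·0.6400 + 0.85·0.3600) ≈ 0.5941

0.594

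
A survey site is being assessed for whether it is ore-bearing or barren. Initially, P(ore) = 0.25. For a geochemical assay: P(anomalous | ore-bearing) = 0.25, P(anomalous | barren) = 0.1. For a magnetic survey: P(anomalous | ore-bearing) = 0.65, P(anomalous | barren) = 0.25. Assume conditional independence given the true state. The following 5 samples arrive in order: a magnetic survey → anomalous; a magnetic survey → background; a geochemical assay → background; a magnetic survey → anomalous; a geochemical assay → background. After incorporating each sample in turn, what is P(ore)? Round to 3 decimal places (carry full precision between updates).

After a magnetic survey='anomalous': P(ore) = 0.65·0.2500 / (0.65·0.2500 + 0.25·0.7500) ≈ 0.4643
After a magnetic survey='background': P(ore) = 0.35·0.4643 / (0.35·0.4643 + 0.75·0.5357) ≈ 0.2880
After a geochemical assay='background': P(ore) = 0.75·0.2880 / (0.75·0.2880 + 0.9·0.7120) ≈ 0.2521
After a magnetic survey='anomalous': P(ore) = 0.65·0.2521 / (0.65·0.2521 + 0.25·0.7479) ≈ 0.4670
After a geochemical assay='background': P(ore) = 0.75·0.4670 / (0.75·0.4670 + 0.9·0.5330) ≈ 0.4220

0.422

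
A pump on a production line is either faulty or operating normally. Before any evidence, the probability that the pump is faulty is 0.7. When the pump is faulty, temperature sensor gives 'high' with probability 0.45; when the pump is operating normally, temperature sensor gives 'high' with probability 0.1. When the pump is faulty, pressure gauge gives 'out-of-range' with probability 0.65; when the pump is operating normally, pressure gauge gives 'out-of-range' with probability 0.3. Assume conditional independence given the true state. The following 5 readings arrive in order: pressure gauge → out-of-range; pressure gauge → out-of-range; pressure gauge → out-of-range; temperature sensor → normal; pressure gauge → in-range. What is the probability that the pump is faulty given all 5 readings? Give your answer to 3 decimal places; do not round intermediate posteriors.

0.879

After pressure gauge='out-of-range': P(faulty) = 0.65·0.7000 / (0.65·0.7000 + 0.3·0.3000) ≈ 0.8349
After pressure gauge='out-of-range': P(faulty) = 0.65·0.8349 / (0.65·0.8349 + 0.3·0.1651) ≈ 0.9163
After pressure gauge='out-of-range': P(faulty) = 0.65·0.9163 / (0.65·0.9163 + 0.3·0.0837) ≈ 0.9596
After temperature sensor='normal': P(faulty) = 0.55·0.9596 / (0.55·0.9596 + 0.9·0.0404) ≈ 0.9355
After pressure gauge='in-range': P(faulty) = 0.35·0.9355 / (0.35·0.9355 + 0.7·0.0645) ≈ 0.8788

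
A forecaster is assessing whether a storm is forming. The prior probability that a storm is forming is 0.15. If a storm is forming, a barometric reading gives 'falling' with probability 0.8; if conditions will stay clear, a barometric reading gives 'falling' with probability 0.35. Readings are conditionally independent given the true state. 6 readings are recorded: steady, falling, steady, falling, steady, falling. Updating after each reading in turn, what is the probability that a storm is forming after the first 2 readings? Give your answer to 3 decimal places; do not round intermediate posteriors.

0.110

After 'steady': P(storm) = 0.2·0.1500 / (0.2·0.1500 + 0.65·0.8500) ≈ 0.0515
After 'falling': P(storm) = 0.8·0.0515 / (0.8·0.0515 + 0.35·0.9485) ≈ 0.1104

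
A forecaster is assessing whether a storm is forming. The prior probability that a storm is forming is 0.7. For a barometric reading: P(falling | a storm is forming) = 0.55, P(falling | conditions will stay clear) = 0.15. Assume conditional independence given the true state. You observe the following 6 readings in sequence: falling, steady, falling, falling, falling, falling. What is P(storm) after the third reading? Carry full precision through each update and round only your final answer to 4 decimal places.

0.9432

After 'falling': P(storm) = 0.55·0.7000 / (0.55·0.7000 + 0.15·0.3000) ≈ 0.8953
After 'steady': P(storm) = 0.45·0.8953 / (0.45·0.8953 + 0.85·0.1047) ≈ 0.8191
After 'falling': P(storm) = 0.55·0.8191 / (0.55·0.8191 + 0.15·0.1809) ≈ 0.9432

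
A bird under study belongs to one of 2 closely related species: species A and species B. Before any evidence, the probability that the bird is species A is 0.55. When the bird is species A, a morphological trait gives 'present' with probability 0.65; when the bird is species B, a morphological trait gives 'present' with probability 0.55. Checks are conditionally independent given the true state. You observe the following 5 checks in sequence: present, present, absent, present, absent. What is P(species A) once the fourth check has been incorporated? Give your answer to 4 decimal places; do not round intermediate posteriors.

0.6108

Each posterior becomes the prior for the next update.
After 'present': P(species A) = 0.65·0.5500 / (0.65·0.5500 + 0.55·0.4500) ≈ 0.5909
After 'present': P(species A) = 0.65·0.5909 / (0.65·0.5909 + 0.55·0.4091) ≈ 0.6306
After 'absent': P(species A) = 0.35·0.6306 / (0.35·0.6306 + 0.45·0.3694) ≈ 0.5704
After 'present': P(species A) = 0.65·0.5704 / (0.65·0.5704 + 0.55·0.4296) ≈ 0.6108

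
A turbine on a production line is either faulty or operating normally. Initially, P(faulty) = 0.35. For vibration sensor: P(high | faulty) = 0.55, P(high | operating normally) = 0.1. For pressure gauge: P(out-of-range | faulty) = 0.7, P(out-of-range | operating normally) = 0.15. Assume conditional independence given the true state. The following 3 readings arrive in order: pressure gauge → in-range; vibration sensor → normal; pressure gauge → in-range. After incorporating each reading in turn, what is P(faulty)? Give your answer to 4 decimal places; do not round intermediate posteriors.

0.0324

After pressure gauge='in-range': P(faulty) = 0.3·0.3500 / (0.3·0.3500 + 0.85·0.6500) ≈ 0.1597
After vibration sensor='normal': P(faulty) = 0.45·0.1597 / (0.45·0.1597 + 0.9·0.8403) ≈ 0.0868
After pressure gauge='in-range': P(faulty) = 0.3·0.0868 / (0.3·0.0868 + 0.85·0.9132) ≈ 0.0324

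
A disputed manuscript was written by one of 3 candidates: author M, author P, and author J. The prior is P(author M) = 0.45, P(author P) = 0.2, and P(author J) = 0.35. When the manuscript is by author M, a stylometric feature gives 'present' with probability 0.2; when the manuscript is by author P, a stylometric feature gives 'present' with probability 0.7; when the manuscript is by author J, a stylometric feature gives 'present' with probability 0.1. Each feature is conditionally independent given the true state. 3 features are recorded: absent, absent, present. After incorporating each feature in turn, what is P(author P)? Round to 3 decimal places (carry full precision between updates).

0.128

After 'absent': normaliser = 0.8·0.4500 + 0.3·0.2000 + 0.9·0.3500; P(author M) ≈ 0.4898, P(author P) ≈ 0.0816, P(author J) ≈ 0.4286
After 'absent': normaliser = 0.8·0.4898 + 0.3·0.0816 + 0.9·0.4286; P(author M) ≈ 0.4885, P(author P) ≈ 0.0305, P(author J) ≈ 0.4809
After 'present': normaliser = 0.2·0.4885 + 0.7·0.0305 + 0.1·0.4809; P(author M) ≈ 0.5845, P(author P) ≈ 0.1279, P(author J) ≈ 0.2877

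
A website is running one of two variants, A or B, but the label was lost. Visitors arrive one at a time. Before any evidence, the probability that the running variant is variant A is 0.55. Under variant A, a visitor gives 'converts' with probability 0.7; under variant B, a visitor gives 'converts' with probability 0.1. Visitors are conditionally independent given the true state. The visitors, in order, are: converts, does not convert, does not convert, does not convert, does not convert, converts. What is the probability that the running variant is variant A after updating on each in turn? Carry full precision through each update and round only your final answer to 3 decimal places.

After 'converts': P(A) = 0.7·0.5500 / (0.7·0.5500 + 0.1·0.4500) ≈ 0.8953
After 'does not convert': P(A) = 0.3·0.8953 / (0.3·0.8953 + 0.9·0.1047) ≈ 0.7404
After 'does not convert': P(A) = 0.3·0.7404 / (0.3·0.7404 + 0.9·0.2596) ≈ 0.4873
After 'does not convert': P(A) = 0.3·0.4873 / (0.3·0.4873 + 0.9·0.5127) ≈ 0.2406
After 'does not convert': P(A) = 0.3·0.2406 / (0.3·0.2406 + 0.9·0.7594) ≈ 0.0955
After 'converts': P(A) = 0.7·0.0955 / (0.7·0.0955 + 0.1·0.9045) ≈ 0.4251

0.425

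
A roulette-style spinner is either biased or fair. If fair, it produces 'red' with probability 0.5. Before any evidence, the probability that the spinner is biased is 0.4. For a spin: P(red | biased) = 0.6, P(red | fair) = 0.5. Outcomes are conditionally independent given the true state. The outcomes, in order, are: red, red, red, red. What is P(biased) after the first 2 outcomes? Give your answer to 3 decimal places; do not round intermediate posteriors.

Each posterior becomes the prior for the next update.
After 'red': P(biased) = 0.6·0.4000 / (0.6·0.4000 + 0.5·0.6000) ≈ 0.4444
After 'red': P(biased) = 0.6·0.4444 / (0.6·0.4444 + 0.5·0.5556) ≈ 0.4898

0.490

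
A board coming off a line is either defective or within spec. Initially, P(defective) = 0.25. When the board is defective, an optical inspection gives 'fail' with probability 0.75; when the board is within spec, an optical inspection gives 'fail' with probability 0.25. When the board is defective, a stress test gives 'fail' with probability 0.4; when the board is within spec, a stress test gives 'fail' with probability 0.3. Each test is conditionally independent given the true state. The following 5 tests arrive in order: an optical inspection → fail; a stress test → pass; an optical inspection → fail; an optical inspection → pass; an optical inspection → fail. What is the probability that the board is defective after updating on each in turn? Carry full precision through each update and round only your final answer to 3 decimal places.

0.720

After an optical inspection='fail': P(defective) = 0.75·0.2500 / (0.75·0.2500 + 0.25·0.7500) ≈ 0.5000
After a stress test='pass': P(defective) = 0.6·0.5000 / (0.6·0.5000 + 0.7·0.5000) ≈ 0.4615
After an optical inspection='fail': P(defective) = 0.75·0.4615 / (0.75·0.4615 + 0.25·0.5385) ≈ 0.7200
After an optical inspection='pass': P(defective) = 0.25·0.7200 / (0.25·0.7200 + 0.75·0.2800) ≈ 0.4615
After an optical inspection='fail': P(defective) = 0.75·0.4615 / (0.75·0.4615 + 0.25·0.5385) ≈ 0.7200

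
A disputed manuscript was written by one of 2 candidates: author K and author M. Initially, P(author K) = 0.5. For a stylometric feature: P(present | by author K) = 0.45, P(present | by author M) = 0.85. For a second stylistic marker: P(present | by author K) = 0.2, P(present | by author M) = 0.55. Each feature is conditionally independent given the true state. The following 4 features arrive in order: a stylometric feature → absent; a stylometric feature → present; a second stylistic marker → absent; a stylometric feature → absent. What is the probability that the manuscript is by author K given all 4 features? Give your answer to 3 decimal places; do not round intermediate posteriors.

0.927

Apply Bayes' rule sequentially, carrying P(author K) forward.
After a stylometric feature='absent': P(author K) = 0.55·0.5000 / (0.55·0.5000 + 0.15·0.5000) ≈ 0.7857
After a stylometric feature='present': P(author K) = 0.45·0.7857 / (0.45·0.7857 + 0.85·0.2143) ≈ 0.6600
After a second stylistic marker='absent': P(author K) = 0.8·0.6600 / (0.8·0.6600 + 0.45·0.3400) ≈ 0.7753
After a stylometric feature='absent': P(author K) = 0.55·0.7753 / (0.55·0.7753 + 0.15·0.2247) ≈ 0.9268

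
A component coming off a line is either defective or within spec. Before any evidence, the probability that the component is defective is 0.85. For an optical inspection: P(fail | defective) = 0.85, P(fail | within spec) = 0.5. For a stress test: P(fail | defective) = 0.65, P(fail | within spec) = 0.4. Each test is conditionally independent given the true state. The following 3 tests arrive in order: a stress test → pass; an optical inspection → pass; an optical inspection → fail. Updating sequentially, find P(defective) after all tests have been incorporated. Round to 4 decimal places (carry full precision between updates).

0.6277

After a stress test='pass': P(defective) = 0.35·0.8500 / (0.35·0.8500 + 0.6·0.1500) ≈ 0.7677
After an optical inspection='pass': P(defective) = 0.15·0.7677 / (0.15·0.7677 + 0.5·0.2323) ≈ 0.4979
After an optical inspection='fail': P(defective) = 0.85·0.4979 / (0.85·0.4979 + 0.5·0.5021) ≈ 0.6277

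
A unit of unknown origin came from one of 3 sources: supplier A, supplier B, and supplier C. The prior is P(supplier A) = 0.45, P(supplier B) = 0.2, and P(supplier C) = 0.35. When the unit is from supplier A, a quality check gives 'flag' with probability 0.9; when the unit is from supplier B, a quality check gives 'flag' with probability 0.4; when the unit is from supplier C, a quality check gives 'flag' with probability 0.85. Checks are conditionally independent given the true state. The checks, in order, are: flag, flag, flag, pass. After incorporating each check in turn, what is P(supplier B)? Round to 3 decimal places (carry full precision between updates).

0.106

After 'flag': normaliser = 0.9·0.4500 + 0.4·0.2000 + 0.85·0.3500; P(supplier A) ≈ 0.5176, P(supplier B) ≈ 0.1022, P(supplier C) ≈ 0.3802
After 'flag': normaliser = 0.9·0.5176 + 0.4·0.1022 + 0.85·0.3802; P(supplier A) ≈ 0.5613, P(supplier B) ≈ 0.0493, P(supplier C) ≈ 0.3894
After 'flag': normaliser = 0.9·0.5613 + 0.4·0.0493 + 0.85·0.3894; P(supplier A) ≈ 0.5902, P(supplier B) ≈ 0.0230, P(supplier C) ≈ 0.3867
After 'pass': normaliser = 0.1·0.5902 + 0.6·0.0230 + 0.15·0.3867; P(supplier A) ≈ 0.4511, P(supplier B) ≈ 0.1056, P(supplier C) ≈ 0.4433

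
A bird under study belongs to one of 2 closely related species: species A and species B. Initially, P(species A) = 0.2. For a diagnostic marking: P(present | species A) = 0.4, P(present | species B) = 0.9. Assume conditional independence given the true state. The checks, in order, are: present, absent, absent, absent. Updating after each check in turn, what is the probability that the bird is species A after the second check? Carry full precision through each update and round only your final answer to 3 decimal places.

0.400

After 'present': P(species A) = 0.4·0.2000 / (0.4·0.2000 + 0.9·0.8000) ≈ 0.1000
After 'absent': P(species A) = 0.6·0.1000 / (0.6·0.1000 + 0.1·0.9000) ≈ 0.4000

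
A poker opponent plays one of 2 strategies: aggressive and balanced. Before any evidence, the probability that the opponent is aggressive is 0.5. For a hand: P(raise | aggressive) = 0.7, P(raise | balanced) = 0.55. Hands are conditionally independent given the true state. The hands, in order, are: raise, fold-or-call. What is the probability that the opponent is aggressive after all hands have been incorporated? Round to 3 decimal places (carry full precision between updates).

After 'raise': P(aggressive) = 0.7·0.5000 / (0.7·0.5000 + 0.55·0.5000) ≈ 0.5600
After 'fold-or-call': P(aggressive) = 0.3·0.5600 / (0.3·0.5600 + 0.45·0.4400) ≈ 0.4590

0.459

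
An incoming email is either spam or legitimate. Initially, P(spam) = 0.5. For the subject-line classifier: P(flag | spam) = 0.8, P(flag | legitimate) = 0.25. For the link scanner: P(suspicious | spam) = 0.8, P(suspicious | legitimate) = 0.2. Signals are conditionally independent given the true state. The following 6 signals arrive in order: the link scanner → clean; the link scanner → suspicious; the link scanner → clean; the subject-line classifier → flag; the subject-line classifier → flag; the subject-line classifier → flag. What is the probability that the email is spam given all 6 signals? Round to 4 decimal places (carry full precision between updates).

After the link scanner='clean': P(spam) = 0.2·0.5000 / (0.2·0.5000 + 0.8·0.5000) ≈ 0.2000
After the link scanner='suspicious': P(spam) = 0.8·0.2000 / (0.8·0.2000 + 0.2·0.8000) ≈ 0.5000
After the link scanner='clean': P(spam) = 0.2·0.5000 / (0.2·0.5000 + 0.8·0.5000) ≈ 0.2000
After the subject-line classifier='flag': P(spam) = 0.8·0.2000 / (0.8·0.2000 + 0.25·0.8000) ≈ 0.4444
After the subject-line classifier='flag': P(spam) = 0.8·0.4444 / (0.8·0.4444 + 0.25·0.5556) ≈ 0.7191
After the subject-line classifier='flag': P(spam) = 0.8·0.7191 / (0.8·0.7191 + 0.25·0.2809) ≈ 0.8912

0.8912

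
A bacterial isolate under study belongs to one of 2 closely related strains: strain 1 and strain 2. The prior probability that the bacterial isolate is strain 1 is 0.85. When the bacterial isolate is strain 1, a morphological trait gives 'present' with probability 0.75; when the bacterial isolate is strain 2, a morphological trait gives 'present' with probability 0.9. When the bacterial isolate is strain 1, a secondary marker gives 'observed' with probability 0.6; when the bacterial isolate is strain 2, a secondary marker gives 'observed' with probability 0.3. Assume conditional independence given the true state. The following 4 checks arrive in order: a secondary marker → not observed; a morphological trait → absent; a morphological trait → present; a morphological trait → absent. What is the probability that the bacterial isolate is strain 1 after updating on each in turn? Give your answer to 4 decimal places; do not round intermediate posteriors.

0.9440

After a secondary marker='not observed': P(strain 1) = 0.4·0.8500 / (0.4·0.8500 + 0.7·0.1500) ≈ 0.7640
After a morphological trait='absent': P(strain 1) = 0.25·0.7640 / (0.25·0.7640 + 0.1·0.2360) ≈ 0.8901
After a morphological trait='present': P(strain 1) = 0.75·0.8901 / (0.75·0.8901 + 0.9·0.1099) ≈ 0.8709
After a morphological trait='absent': P(strain 1) = 0.25·0.8709 / (0.25·0.8709 + 0.1·0.1291) ≈ 0.9440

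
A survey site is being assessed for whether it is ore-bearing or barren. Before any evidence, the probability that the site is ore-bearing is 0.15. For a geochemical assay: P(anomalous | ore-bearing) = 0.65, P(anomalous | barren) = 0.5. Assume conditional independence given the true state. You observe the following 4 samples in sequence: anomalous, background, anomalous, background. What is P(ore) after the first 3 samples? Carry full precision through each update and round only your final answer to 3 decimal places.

0.173

After 'anomalous': P(ore) = 0.65·0.1500 / (0.65·0.1500 + 0.5·0.8500) ≈ 0.1866
After 'background': P(ore) = 0.35·0.1866 / (0.35·0.1866 + 0.5·0.8134) ≈ 0.1384
After 'anomalous': P(ore) = 0.65·0.1384 / (0.65·0.1384 + 0.5·0.8616) ≈ 0.1727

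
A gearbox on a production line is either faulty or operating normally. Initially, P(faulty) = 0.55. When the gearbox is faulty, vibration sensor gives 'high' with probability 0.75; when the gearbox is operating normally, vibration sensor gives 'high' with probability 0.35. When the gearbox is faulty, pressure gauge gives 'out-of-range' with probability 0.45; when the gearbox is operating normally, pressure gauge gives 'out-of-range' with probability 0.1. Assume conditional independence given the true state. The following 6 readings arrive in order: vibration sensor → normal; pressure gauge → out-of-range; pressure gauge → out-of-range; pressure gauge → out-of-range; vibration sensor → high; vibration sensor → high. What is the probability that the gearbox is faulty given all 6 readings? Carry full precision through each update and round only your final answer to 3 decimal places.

0.995

Apply Bayes' rule sequentially, carrying P(faulty) forward.
After vibration sensor='normal': P(faulty) = 0.25·0.5500 / (0.25·0.5500 + 0.65·0.4500) ≈ 0.3198
After pressure gauge='out-of-range': P(faulty) = 0.45·0.3198 / (0.45·0.3198 + 0.1·0.6802) ≈ 0.6790
After pressure gauge='out-of-range': P(faulty) = 0.45·0.6790 / (0.45·0.6790 + 0.1·0.3210) ≈ 0.9049
After pressure gauge='out-of-range': P(faulty) = 0.45·0.9049 / (0.45·0.9049 + 0.1·0.0951) ≈ 0.9772
After vibration sensor='high': P(faulty) = 0.75·0.9772 / (0.75·0.9772 + 0.35·0.0228) ≈ 0.9892
After vibration sensor='high': P(faulty) = 0.75·0.9892 / (0.75·0.9892 + 0.35·0.0108) ≈ 0.9949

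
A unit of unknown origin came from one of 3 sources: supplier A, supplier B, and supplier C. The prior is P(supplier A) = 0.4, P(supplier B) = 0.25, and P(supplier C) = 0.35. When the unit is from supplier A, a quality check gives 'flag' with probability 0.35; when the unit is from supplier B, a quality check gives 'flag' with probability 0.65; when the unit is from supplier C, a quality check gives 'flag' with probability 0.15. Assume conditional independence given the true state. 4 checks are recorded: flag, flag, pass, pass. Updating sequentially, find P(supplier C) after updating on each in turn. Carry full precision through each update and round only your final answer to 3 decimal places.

0.145

After 'flag': normaliser = 0.35·0.4000 + 0.65·0.2500 + 0.15·0.3500; P(supplier A) ≈ 0.3944, P(supplier B) ≈ 0.4577, P(supplier C) ≈ 0.1479
After 'flag': normaliser = 0.35·0.3944 + 0.65·0.4577 + 0.15·0.1479; P(supplier A) ≈ 0.3015, P(supplier B) ≈ 0.6500, P(supplier C) ≈ 0.0485
After 'pass': normaliser = 0.65·0.3015 + 0.35·0.6500 + 0.85·0.0485; P(supplier A) ≈ 0.4218, P(supplier B) ≈ 0.4896, P(supplier C) ≈ 0.0886
After 'pass': normaliser = 0.65·0.4218 + 0.35·0.4896 + 0.85·0.0886; P(supplier A) ≈ 0.5264, P(supplier B) ≈ 0.3290, P(supplier C) ≈ 0.1447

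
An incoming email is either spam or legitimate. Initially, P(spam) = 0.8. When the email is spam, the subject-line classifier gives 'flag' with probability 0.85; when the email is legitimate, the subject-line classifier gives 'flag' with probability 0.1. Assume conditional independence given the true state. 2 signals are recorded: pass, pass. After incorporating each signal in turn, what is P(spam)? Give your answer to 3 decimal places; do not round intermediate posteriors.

After 'pass': P(spam) = 0.15·0.8000 / (0.15·0.8000 + 0.9·0.2000) ≈ 0.4000
After 'pass': P(spam) = 0.15·0.4000 / (0.15·0.4000 + 0.9·0.6000) ≈ 0.1000

0.100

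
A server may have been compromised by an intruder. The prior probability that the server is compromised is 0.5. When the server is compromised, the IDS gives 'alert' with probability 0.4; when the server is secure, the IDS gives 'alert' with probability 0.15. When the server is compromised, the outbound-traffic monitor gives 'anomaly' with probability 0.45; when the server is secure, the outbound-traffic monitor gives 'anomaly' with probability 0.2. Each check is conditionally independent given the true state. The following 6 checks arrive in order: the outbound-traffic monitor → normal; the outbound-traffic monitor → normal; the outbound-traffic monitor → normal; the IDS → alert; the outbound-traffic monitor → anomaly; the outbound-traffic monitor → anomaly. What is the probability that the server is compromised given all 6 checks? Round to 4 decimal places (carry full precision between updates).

0.8144

After the outbound-traffic monitor='normal': P(compromised) = 0.55·0.5000 / (0.55·0.5000 + 0.8·0.5000) ≈ 0.4074
After the outbound-traffic monitor='normal': P(compromised) = 0.55·0.4074 / (0.55·0.4074 + 0.8·0.5926) ≈ 0.3210
After the outbound-traffic monitor='normal': P(compromised) = 0.55·0.3210 / (0.55·0.3210 + 0.8·0.6790) ≈ 0.2453
After the IDS='alert': P(compromised) = 0.4·0.2453 / (0.4·0.2453 + 0.15·0.7547) ≈ 0.4642
After the outbound-traffic monitor='anomaly': P(compromised) = 0.45·0.4642 / (0.45·0.4642 + 0.2·0.5358) ≈ 0.6610
After the outbound-traffic monitor='anomaly': P(compromised) = 0.45·0.6610 / (0.45·0.6610 + 0.2·0.3390) ≈ 0.8144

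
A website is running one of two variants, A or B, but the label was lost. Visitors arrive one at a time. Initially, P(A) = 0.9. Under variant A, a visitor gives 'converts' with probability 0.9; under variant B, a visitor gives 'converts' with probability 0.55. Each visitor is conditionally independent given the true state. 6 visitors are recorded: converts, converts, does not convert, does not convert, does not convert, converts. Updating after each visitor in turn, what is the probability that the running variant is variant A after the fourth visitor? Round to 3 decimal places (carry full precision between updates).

0.543

After 'converts': P(A) = 0.9·0.9000 / (0.9·0.9000 + 0.55·0.1000) ≈ 0.9364
After 'converts': P(A) = 0.9·0.9364 / (0.9·0.9364 + 0.55·0.0636) ≈ 0.9602
After 'does not convert': P(A) = 0.1·0.9602 / (0.1·0.9602 + 0.45·0.0398) ≈ 0.8427
After 'does not convert': P(A) = 0.1·0.8427 / (0.1·0.8427 + 0.45·0.1573) ≈ 0.5434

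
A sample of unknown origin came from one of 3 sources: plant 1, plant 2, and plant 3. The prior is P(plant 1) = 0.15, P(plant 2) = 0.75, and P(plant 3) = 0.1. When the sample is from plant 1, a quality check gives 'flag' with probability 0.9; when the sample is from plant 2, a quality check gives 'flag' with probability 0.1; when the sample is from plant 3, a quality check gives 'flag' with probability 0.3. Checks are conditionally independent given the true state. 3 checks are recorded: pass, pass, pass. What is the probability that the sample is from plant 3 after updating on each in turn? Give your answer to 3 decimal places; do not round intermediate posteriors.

After 'pass': normaliser = 0.1·0.1500 + 0.9·0.7500 + 0.7·0.1000; P(plant 1) ≈ 0.0197, P(plant 2) ≈ 0.8882, P(plant 3) ≈ 0.0921
After 'pass': normaliser = 0.1·0.0197 + 0.9·0.8882 + 0.7·0.0921; P(plant 1) ≈ 0.0023, P(plant 2) ≈ 0.9233, P(plant 3) ≈ 0.0745
After 'pass': normaliser = 0.1·0.0023 + 0.9·0.9233 + 0.7·0.0745; P(plant 1) ≈ 0.0003, P(plant 2) ≈ 0.9407, P(plant 3) ≈ 0.0590

0.059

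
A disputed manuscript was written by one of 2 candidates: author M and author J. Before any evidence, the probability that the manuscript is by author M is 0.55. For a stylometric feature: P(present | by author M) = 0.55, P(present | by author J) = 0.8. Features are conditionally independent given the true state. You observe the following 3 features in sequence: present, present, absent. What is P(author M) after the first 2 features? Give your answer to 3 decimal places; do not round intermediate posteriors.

0.366

After 'present': P(author M) = 0.55·0.5500 / (0.55·0.5500 + 0.8·0.4500) ≈ 0.4566
After 'present': P(author M) = 0.55·0.4566 / (0.55·0.4566 + 0.8·0.5434) ≈ 0.3662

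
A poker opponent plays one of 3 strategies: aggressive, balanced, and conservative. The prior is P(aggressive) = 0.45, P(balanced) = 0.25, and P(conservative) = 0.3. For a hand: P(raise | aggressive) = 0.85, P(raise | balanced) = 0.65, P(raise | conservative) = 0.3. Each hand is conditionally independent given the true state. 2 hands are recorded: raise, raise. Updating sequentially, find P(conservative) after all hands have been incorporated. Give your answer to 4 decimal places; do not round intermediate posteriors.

After 'raise': normaliser = 0.85·0.4500 + 0.65·0.2500 + 0.3·0.3000; P(aggressive) ≈ 0.6024, P(balanced) ≈ 0.2559, P(conservative) ≈ 0.1417
After 'raise': normaliser = 0.85·0.6024 + 0.65·0.2559 + 0.3·0.1417; P(aggressive) ≈ 0.7103, P(balanced) ≈ 0.2307, P(conservative) ≈ 0.0590

0.0590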